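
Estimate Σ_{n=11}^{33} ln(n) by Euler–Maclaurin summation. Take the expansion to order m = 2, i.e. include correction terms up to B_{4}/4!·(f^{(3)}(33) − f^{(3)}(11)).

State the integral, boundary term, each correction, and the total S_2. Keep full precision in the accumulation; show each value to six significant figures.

S_2 ≈ 69.9501

Integral: ∫_11^33 ln(x) dx = 67.0079.
½[f(11) + f(33)] = ½[2.39790 + 3.49651] = 2.94720.
Integral + boundary = 69.9551.
k=1: B_{2}/(2)! × [f^{(1)}(33) − f^{(1)}(11)] = 1/12 × (0.0303030 − 0.0909091) = -0.00505051.
Running total after k=1: 69.9501.
k=2: B_{4}/(4)! × [f^{(3)}(33) − f^{(3)}(11)] = −1/720 × (5.56529e-05 − 0.00150263) = 2.00969e-06.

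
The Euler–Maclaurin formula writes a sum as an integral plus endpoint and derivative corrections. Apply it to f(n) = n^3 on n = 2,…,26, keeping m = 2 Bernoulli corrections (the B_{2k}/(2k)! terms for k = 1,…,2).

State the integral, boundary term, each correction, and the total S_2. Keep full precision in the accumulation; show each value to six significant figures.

∫_2^26 x^3 dx evaluates to 114240.
½[f(2) + f(26)] = ½[8.00000 + 17576.0] = 8792.00.
Integral + boundary = 123032.
k=1: B_{2}/(2)! × [f^{(1)}(26) − f^{(1)}(2)] = 1/12 × (2028.00 − 12.0000) = 168.000.
Running total after k=1: 123200.
k=2: B_{4}/(4)! × [f^{(3)}(26) − f^{(3)}(2)] = −1/720 × (6.00000 − 6.00000) = 0.00000.

S_2 ≈ 123200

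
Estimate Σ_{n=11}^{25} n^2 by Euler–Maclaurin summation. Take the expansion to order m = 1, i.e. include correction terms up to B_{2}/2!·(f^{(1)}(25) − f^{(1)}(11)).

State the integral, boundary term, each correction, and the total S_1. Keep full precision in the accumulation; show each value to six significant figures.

S_1 ≈ 5140.00

Integral: ∫_11^25 x^2 dx = 4764.67.
½[f(11) + f(25)] = ½[121.000 + 625.000] = 373.000.
So far: 5137.67.
Correction k=1: B_{2}/2! · (f^{(1)}(25) − f^{(1)}(11)) = 1/12 · (50.0000 − 22.0000) = 2.33333.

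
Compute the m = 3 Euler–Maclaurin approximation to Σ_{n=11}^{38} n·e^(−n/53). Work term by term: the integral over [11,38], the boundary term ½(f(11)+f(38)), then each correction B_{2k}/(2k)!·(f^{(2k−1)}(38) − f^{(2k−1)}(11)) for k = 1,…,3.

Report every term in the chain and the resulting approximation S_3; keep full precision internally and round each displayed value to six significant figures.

Integral: ∫_11^38 x·e^(−x/53) dx = 401.550.
Endpoint term: (f(11) + f(38))/2 = (8.93832 + 18.5525)/2 = 13.7454.
Integral + boundary = 415.296.
Correction k=1: B_{2}/2! · (f^{(1)}(38) − f^{(1)}(11)) = 1/12 · (0.138177 − 0.643927) = -0.0421459.
After k=1: 415.253.
Correction k=2: B_{4}/4! · (f^{(3)}(38) − f^{(3)}(11)) = −1/720 · (0.000396805 − 0.000807788) = 5.70810e-07.
After k=2: 415.253.
Correction k=3: B_{6}/6! · (f^{(5)}(38) − f^{(5)}(11)) = 1/30240 · (2.65012e-07 − 4.93535e-07) = -7.55697e-12.

S_3 ≈ 415.253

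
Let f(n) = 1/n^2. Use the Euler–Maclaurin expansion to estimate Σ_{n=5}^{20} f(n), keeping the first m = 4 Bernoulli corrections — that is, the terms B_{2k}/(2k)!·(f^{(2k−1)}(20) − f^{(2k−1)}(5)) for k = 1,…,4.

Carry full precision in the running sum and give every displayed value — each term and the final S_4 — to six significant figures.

S_4 ≈ 0.172552

∫_5^20 1/x^2 dx evaluates to 0.150000.
½[f(5) + f(20)] = ½[0.0400000 + 0.00250000] = 0.0212500.
Running total after boundary: 0.171250.
Order-1 term: 1/12 · (-0.000250000 − (-0.0160000)) = 0.00131250.
After k=1: 0.172562.
Order-2 term: −1/720 · (-7.50000e-06 − (-0.00768000)) = -1.06562e-05.
After k=2: 0.172552.
Order-3 term: 1/30240 · (-5.62500e-07 − (-0.00921600)) = 3.04743e-07.
After k=3: 0.172552.
Order-4 term: −1/1209600 · (-7.87500e-08 − (-0.0206438)) = -1.70666e-08.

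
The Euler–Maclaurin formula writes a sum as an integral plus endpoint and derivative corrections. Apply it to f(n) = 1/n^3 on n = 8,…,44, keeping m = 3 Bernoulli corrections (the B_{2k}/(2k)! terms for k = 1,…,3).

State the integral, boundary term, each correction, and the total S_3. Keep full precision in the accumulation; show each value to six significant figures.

S_3 ≈ 0.00859732

Integral: ∫_8^44 1/x^3 dx = 0.00755424.
½[f(8) + f(44)] = ½[0.00195312 + 1.17393e-05] = 0.000982432.
Integral + boundary = 0.00853667.
Correction k=1: B_{2}/2! · (f^{(1)}(44) − f^{(1)}(8)) = 1/12 · (-8.00406e-07 − (-0.000732422)) = 6.09685e-05.
Partial sum through k=1: 0.00859764.
Correction k=2: B_{4}/4! · (f^{(3)}(44) − f^{(3)}(8)) = −1/720 · (-8.26866e-09 − (-0.000228882)) = -3.17880e-07.
Partial sum through k=2: 0.00859732.
Correction k=3: B_{6}/6! · (f^{(5)}(44) − f^{(5)}(8)) = 1/30240 · (-1.79382e-10 − (-0.000150204)) = 4.96705e-09.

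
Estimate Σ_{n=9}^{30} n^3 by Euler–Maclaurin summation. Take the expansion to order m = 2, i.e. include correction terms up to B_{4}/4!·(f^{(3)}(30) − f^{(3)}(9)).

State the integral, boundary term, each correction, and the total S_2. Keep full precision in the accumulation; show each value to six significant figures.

∫_9^30 x^3 dx evaluates to 200860.
½[f(9) + f(30)] = ½[729.000 + 27000.0] = 13864.5.
So far: 214724.
Correction k=1: B_{2}/2! · (f^{(1)}(30) − f^{(1)}(9)) = 1/12 · (2700.00 − 243.000) = 204.750.
Partial sum through k=1: 214929.
Correction k=2: B_{4}/4! · (f^{(3)}(30) − f^{(3)}(9)) = −1/720 · (6.00000 − 6.00000) = 0.00000.

S_2 ≈ 214929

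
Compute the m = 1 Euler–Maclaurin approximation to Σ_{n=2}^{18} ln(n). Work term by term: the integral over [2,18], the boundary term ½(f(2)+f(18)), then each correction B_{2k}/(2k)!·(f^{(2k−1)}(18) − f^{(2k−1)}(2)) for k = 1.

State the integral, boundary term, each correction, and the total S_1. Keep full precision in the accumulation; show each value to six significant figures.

∫_2^18 ln(x) dx evaluates to 34.6404.
½[f(2) + f(18)] = ½[0.693147 + 2.89037] = 1.79176.
Integral + boundary = 36.4322.
Correction k=1: B_{2}/2! · (f^{(1)}(18) − f^{(1)}(2)) = 1/12 · (0.0555556 − 0.500000) = -0.0370370.

S_1 ≈ 36.3951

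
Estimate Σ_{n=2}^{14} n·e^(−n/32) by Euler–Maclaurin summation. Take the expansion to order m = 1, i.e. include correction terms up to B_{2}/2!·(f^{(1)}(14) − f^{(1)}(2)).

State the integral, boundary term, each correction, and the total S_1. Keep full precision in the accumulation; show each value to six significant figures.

S_1 ≈ 77.1026

Integral: ∫_2^14 x·e^(−x/32) dx = 71.6868.
Endpoint term: (f(2) + f(14))/2 = (1.87883 + 9.03908)/2 = 5.45895.
Running total after boundary: 77.1457.
k=1: B_{2}/(2)! × [f^{(1)}(14) − f^{(1)}(2)] = 1/12 × (0.363177 − 0.880700) = -0.0431269.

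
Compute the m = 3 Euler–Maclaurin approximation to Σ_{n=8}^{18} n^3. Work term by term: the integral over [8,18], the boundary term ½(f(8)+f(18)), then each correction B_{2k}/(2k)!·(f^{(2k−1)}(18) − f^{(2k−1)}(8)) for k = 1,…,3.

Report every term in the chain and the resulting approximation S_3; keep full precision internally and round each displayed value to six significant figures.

S_3 ≈ 28457.0

The integral term ∫_8^18 x^3 dx = 25220.0.
Endpoint term: (f(8) + f(18))/2 = (512.000 + 5832.00)/2 = 3172.00.
Running total after boundary: 28392.0.
k=1: B_{2}/(2)! × [f^{(1)}(18) − f^{(1)}(8)] = 1/12 × (972.000 − 192.000) = 65.0000.
Running total after k=1: 28457.0.
k=2: B_{4}/(4)! × [f^{(3)}(18) − f^{(3)}(8)] = −1/720 × (6.00000 − 6.00000) = 0.00000.
Running total after k=2: 28457.0.
k=3: B_{6}/(6)! × [f^{(5)}(18) − f^{(5)}(8)] = 1/30240 × (0.00000 − 0.00000) = 0.00000.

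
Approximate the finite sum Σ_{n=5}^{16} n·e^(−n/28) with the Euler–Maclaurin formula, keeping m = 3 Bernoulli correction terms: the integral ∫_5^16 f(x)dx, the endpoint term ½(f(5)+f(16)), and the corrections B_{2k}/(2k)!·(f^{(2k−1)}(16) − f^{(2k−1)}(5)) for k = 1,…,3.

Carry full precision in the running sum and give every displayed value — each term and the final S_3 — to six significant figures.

Integral: ∫_5^16 x·e^(−x/28) dx = 77.1603.
Boundary: ½(f(5) + f(16)) = ½(4.18232 + 9.03549) = 6.60891.
So far: 83.7692.
Correction k=1: B_{2}/2! · (f^{(1)}(16) − f^{(1)}(5)) = 1/12 · (0.242022 − 0.687096) = -0.0370895.
After k=1: 83.7321.
Correction k=2: B_{4}/4! · (f^{(3)}(16) − f^{(3)}(5)) = −1/720 · (0.00174931 − 0.00301024) = 1.75129e-06.
After k=2: 83.7321.
Correction k=3: B_{6}/6! · (f^{(5)}(16) − f^{(5)}(5)) = 1/30240 · (4.06877e-06 − 6.56132e-06) = -8.24255e-11.

S_3 ≈ 83.7321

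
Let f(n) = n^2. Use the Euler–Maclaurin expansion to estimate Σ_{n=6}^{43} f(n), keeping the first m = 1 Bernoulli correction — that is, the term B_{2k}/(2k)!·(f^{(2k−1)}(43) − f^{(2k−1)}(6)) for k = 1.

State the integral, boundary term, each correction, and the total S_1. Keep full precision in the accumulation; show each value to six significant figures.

S_1 ≈ 27379.0

∫_6^43 x^2 dx evaluates to 26430.3.
Boundary: ½(f(6) + f(43)) = ½(36.0000 + 1849.00) = 942.500.
So far: 27372.8.
Order-1 term: 1/12 · (86.0000 − 12.0000) = 6.16667.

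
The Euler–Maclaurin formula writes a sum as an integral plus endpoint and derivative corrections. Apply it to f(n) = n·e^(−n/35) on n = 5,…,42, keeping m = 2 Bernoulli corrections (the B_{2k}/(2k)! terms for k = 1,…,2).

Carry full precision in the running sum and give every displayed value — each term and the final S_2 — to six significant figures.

S_2 ≈ 410.336

The integral term ∫_5^42 x·e^(−x/35) dx = 401.911.
Endpoint term: (f(5) + f(42))/2 = (4.33439 + 12.6502)/2 = 8.49227.
So far: 410.403.
Correction k=1: B_{2}/2! · (f^{(1)}(42) − f^{(1)}(5)) = 1/12 · (-0.0602388 − 0.743038) = -0.0669398.
Running total after k=1: 410.336.
Correction k=2: B_{4}/4! · (f^{(3)}(42) − f^{(3)}(5)) = −1/720 · (0.000442571 − 0.00202187) = 2.19347e-06.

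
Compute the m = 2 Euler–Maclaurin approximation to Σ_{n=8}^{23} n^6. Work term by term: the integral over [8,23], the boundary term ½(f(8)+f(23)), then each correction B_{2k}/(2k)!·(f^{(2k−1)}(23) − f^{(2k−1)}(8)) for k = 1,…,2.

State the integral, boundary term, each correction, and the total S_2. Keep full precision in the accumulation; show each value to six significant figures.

Integral: ∫_8^23 x^6 dx = 4.86104e+08.
Boundary: ½(f(8) + f(23)) = ½(262144 + 1.48036e+08) = 7.41490e+07.
So far: 5.60253e+08.
Order-1 term: 1/12 · (3.86181e+07 − 196608) = 3.20179e+06.
Running total after k=1: 5.63455e+08.
Order-2 term: −1/720 · (1.46004e+06 − 61440.0) = -1942.50.

S_2 ≈ 5.63453e+08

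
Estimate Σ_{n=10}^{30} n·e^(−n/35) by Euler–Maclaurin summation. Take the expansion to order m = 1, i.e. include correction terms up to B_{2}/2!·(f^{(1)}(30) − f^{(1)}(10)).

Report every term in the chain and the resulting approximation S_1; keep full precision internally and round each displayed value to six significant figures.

S_1 ≈ 228.212

The integral term ∫_10^30 x·e^(−x/35) dx = 218.129.
½[f(10) + f(30)] = ½[7.51477 + 12.7312] = 10.1230.
Integral + boundary = 228.251.
Correction k=1: B_{2}/2! · (f^{(1)}(30) − f^{(1)}(10)) = 1/12 · (0.0606247 − 0.536769) = -0.0396787.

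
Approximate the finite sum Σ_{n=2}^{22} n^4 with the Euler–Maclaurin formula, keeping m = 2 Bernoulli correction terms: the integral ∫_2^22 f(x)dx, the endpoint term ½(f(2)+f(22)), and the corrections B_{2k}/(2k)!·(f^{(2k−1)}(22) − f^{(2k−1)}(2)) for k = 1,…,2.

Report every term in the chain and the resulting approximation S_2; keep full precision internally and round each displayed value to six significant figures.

The integral term ∫_2^22 x^4 dx = 1.03072e+06.
Boundary: ½(f(2) + f(22)) = ½(16.0000 + 234256) = 117136.
So far: 1.14786e+06.
Correction k=1: B_{2}/2! · (f^{(1)}(22) − f^{(1)}(2)) = 1/12 · (42592.0 − 32.0000) = 3546.67.
Partial sum through k=1: 1.15140e+06.
Correction k=2: B_{4}/4! · (f^{(3)}(22) − f^{(3)}(2)) = −1/720 · (528.000 − 48.0000) = -0.666667.

S_2 ≈ 1.15140e+06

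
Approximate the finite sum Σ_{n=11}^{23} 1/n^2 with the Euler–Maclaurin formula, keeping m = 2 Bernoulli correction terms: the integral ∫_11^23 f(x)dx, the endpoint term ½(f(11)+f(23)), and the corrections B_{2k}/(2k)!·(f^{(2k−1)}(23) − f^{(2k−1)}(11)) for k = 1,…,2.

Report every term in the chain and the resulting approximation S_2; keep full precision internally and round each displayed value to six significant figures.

∫_11^23 1/x^2 dx evaluates to 0.0474308.
½[f(11) + f(23)] = ½[0.00826446 + 0.00189036] = 0.00507741.
So far: 0.0525082.
Order-1 term: 1/12 · (-0.000164379 − (-0.00150263)) = 0.000111521.
Running total after k=1: 0.0526198.
Order-2 term: −1/720 · (-3.72883e-06 − (-0.000149021)) = -2.01795e-07.

S_2 ≈ 0.0526196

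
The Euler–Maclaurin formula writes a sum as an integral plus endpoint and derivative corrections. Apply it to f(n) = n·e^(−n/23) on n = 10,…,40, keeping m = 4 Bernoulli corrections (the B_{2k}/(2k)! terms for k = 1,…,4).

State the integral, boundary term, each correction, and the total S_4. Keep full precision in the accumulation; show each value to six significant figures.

The integral term ∫_10^40 x·e^(−x/23) dx = 236.830.
½[f(10) + f(40)] = ½[6.47405 + 7.02692] = 6.75049.
So far: 243.581.
Correction k=1: B_{2}/2! · (f^{(1)}(40) − f^{(1)}(10)) = 1/12 · (-0.129845 − 0.365925) = -0.0413142.
After k=1: 243.540.
Correction k=2: B_{4}/4! · (f^{(3)}(40) − f^{(3)}(10)) = −1/720 · (0.000418716 − 0.00313939) = 3.77871e-06.
After k=2: 243.540.
Correction k=3: B_{6}/6! · (f^{(5)}(40) − f^{(5)}(10)) = 1/30240 · (2.04704e-06 − 1.05615e-05) = -2.81563e-10.
After k=3: 243.540.
Correction k=4: B_{8}/8! · (f^{(7)}(40) − f^{(7)}(10)) = −1/1209600 · (6.24303e-09 − 2.87117e-08) = 1.85753e-14.

S_4 ≈ 243.540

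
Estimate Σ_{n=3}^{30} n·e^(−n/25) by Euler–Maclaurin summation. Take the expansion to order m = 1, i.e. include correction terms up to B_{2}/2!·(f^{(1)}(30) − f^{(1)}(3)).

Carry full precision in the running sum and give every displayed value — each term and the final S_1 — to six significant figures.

S_1 ≈ 212.480

The integral term ∫_3^30 x·e^(−x/25) dx = 206.702.
½[f(3) + f(30)] = ½[2.66076 + 9.03583] = 5.84829.
So far: 212.551.
k=1: B_{2}/(2)! × [f^{(1)}(30) − f^{(1)}(3)] = 1/12 × (-0.0602388 − 0.780490) = -0.0700607.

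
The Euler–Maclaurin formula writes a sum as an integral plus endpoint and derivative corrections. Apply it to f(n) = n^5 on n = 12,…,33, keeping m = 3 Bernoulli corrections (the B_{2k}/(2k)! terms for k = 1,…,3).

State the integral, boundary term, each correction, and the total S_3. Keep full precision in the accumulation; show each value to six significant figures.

S_3 ≈ 2.34925e+08

The integral term ∫_12^33 x^5 dx = 2.14747e+08.
Endpoint term: (f(12) + f(33))/2 = (248832 + 3.91354e+07)/2 = 1.96921e+07.
Integral + boundary = 2.34439e+08.
k=1: B_{2}/(2)! × [f^{(1)}(33) − f^{(1)}(12)] = 1/12 × (5.92960e+06 − 103680) = 485494.
Partial sum through k=1: 2.34925e+08.
k=2: B_{4}/(4)! × [f^{(3)}(33) − f^{(3)}(12)] = −1/720 × (65340.0 − 8640.00) = -78.7500.
Partial sum through k=2: 2.34925e+08.
k=3: B_{6}/(6)! × [f^{(5)}(33) − f^{(5)}(12)] = 1/30240 × (120.000 − 120.000) = 0.00000.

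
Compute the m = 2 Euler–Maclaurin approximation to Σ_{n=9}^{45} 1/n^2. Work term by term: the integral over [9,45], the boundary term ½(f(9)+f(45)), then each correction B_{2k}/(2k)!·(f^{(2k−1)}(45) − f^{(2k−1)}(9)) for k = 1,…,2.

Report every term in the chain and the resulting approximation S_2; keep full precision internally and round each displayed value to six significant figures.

Integral: ∫_9^45 1/x^2 dx = 0.0888889.
Boundary: ½(f(9) + f(45)) = ½(0.0123457 + 0.000493827) = 0.00641975.
Integral + boundary = 0.0953086.
k=1: B_{2}/(2)! × [f^{(1)}(45) − f^{(1)}(9)] = 1/12 × (-2.19479e-05 − (-0.00274348)) = 0.000226795.
After k=1: 0.0955354.
k=2: B_{4}/(4)! × [f^{(3)}(45) − f^{(3)}(9)] = −1/720 × (-1.30061e-07 − (-0.000406442)) = -5.64322e-07.

S_2 ≈ 0.0955349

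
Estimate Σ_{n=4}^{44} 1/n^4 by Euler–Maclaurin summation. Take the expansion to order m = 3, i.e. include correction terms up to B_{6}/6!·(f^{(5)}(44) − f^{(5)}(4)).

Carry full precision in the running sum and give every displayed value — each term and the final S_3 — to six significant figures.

∫_4^44 1/x^4 dx evaluates to 0.00520442.
Endpoint term: (f(4) + f(44))/2 = (0.00390625 + 2.66802e-07)/2 = 0.00195326.
Running total after boundary: 0.00715768.
Correction k=1: B_{2}/2! · (f^{(1)}(44) − f^{(1)}(4)) = 1/12 · (-2.42547e-08 − (-0.00390625)) = 0.000325519.
Partial sum through k=1: 0.00748320.
Correction k=2: B_{4}/4! · (f^{(3)}(44) − f^{(3)}(4)) = −1/720 · (-3.75848e-10 − (-0.00732422)) = -1.01725e-05.
Partial sum through k=2: 0.00747302.
Correction k=3: B_{6}/6! · (f^{(5)}(44) − f^{(5)}(4)) = 1/30240 · (-1.08716e-11 − (-0.0256348)) = 8.47711e-07.

S_3 ≈ 0.00747387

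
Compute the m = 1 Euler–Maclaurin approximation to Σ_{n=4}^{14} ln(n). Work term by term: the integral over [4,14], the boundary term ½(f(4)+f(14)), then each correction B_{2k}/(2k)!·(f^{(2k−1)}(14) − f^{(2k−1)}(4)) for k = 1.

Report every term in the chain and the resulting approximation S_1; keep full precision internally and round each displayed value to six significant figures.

S_1 ≈ 23.3994

The integral term ∫_4^14 ln(x) dx = 21.4016.
½[f(4) + f(14)] = ½[1.38629 + 2.63906] = 2.01268.
Integral + boundary = 23.4143.
Correction k=1: B_{2}/2! · (f^{(1)}(14) − f^{(1)}(4)) = 1/12 · (0.0714286 − 0.250000) = -0.0148810.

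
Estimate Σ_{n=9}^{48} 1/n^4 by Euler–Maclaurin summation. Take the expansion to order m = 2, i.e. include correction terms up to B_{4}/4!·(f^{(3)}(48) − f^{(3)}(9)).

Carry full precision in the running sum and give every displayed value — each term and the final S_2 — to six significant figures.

∫_9^48 1/x^4 dx evaluates to 0.000454233.
Boundary: ½(f(9) + f(48)) = ½(0.000152416 + 1.88380e-07) = 7.63021e-05.
Integral + boundary = 0.000530535.
Order-1 term: 1/12 · (-1.56983e-08 − (-6.77404e-05)) = 5.64372e-06.
After k=1: 0.000536179.
Order-2 term: −1/720 · (-2.04406e-10 − (-2.50890e-05)) = -3.48456e-08.

S_2 ≈ 0.000536144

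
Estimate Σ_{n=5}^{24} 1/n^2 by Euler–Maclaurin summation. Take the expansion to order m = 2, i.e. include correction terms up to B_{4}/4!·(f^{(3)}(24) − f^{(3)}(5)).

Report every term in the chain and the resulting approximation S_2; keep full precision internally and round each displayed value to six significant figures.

∫_5^24 1/x^2 dx evaluates to 0.158333.
Endpoint term: (f(5) + f(24))/2 = (0.0400000 + 0.00173611)/2 = 0.0208681.
Integral + boundary = 0.179201.
Order-1 term: 1/12 · (-0.000144676 − (-0.0160000)) = 0.00132128.
Running total after k=1: 0.180523.
Order-2 term: −1/720 · (-3.01408e-06 − (-0.00768000)) = -1.06625e-05.

S_2 ≈ 0.180512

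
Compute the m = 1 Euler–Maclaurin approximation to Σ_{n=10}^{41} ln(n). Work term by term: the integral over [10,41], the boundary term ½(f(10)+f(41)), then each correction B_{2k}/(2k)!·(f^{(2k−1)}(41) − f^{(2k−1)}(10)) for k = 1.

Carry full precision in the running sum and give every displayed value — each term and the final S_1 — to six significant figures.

The integral term ∫_10^41 ln(x) dx = 98.2306.
Endpoint term: (f(10) + f(41))/2 = (2.30259 + 3.71357)/2 = 3.00808.
Integral + boundary = 101.239.
Order-1 term: 1/12 · (0.0243902 − 0.100000) = -0.00630081.

S_1 ≈ 101.232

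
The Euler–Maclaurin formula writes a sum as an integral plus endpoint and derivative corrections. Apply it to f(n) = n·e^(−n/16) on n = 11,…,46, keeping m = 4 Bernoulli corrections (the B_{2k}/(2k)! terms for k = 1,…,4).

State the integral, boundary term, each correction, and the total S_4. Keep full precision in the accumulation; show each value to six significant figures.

Integral: ∫_11^46 x·e^(−x/16) dx = 161.258.
½[f(11) + f(46)] = ½[5.53115 + 2.59514] = 4.06314.
So far: 165.322.
Correction k=1: B_{2}/2! · (f^{(1)}(46) − f^{(1)}(11)) = 1/12 · (-0.105780 − 0.157135) = -0.0219096.
Partial sum through k=1: 165.300.
Correction k=2: B_{4}/4! · (f^{(3)}(46) − f^{(3)}(11)) = −1/720 · (2.75469e-05 − 0.00454218) = 6.27032e-06.
Partial sum through k=2: 165.300.
Correction k=3: B_{6}/6! · (f^{(5)}(46) − f^{(5)}(11)) = 1/30240 · (1.82929e-06 − 3.30881e-05) = -1.03369e-09.
Partial sum through k=3: 165.300.
Correction k=4: B_{8}/8! · (f^{(7)}(46) − f^{(7)}(11)) = −1/1209600 · (1.38710e-08 − 1.89193e-07) = 1.44942e-13.

S_4 ≈ 165.300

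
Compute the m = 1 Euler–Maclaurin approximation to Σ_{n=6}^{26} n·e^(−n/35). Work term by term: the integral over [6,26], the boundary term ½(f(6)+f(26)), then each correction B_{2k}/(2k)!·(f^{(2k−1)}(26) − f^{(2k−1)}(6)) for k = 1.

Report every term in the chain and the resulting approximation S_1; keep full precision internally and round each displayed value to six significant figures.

∫_6^26 x·e^(−x/35) dx evaluates to 193.199.
Endpoint term: (f(6) + f(26))/2 = (5.05476 + 12.3696)/2 = 8.71217.
Running total after boundary: 201.911.
k=1: B_{2}/(2)! × [f^{(1)}(26) − f^{(1)}(6)] = 1/12 × (0.122336 − 0.698039) = -0.0479752.

S_1 ≈ 201.863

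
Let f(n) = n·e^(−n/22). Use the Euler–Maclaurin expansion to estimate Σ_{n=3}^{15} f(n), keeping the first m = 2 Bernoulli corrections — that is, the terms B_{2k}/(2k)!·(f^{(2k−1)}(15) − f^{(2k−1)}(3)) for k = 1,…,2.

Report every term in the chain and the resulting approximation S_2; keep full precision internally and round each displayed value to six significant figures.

S_2 ≈ 73.3039

∫_3^15 x·e^(−x/22) dx evaluates to 68.2518.
Endpoint term: (f(3) + f(15))/2 = (2.61758 + 7.58545)/2 = 5.10151.
So far: 73.3533.
Order-1 term: 1/12 · (0.160903 − 0.753545) = -0.0493868.
Running total after k=1: 73.3039.
Order-2 term: −1/720 · (0.00242210 − 0.00516239) = 3.80595e-06.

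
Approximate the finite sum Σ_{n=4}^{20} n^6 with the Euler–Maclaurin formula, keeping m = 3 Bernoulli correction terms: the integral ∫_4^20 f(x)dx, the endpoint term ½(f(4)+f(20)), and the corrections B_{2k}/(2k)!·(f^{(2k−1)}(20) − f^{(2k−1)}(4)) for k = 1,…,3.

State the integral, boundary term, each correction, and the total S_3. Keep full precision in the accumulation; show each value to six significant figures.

S_3 ≈ 2.16455e+08

Integral: ∫_4^20 x^6 dx = 1.82855e+08.
Boundary: ½(f(4) + f(20)) = ½(4096.00 + 6.40000e+07) = 3.20020e+07.
So far: 2.14857e+08.
k=1: B_{2}/(2)! × [f^{(1)}(20) − f^{(1)}(4)] = 1/12 × (1.92000e+07 − 6144.00) = 1.59949e+06.
After k=1: 2.16456e+08.
k=2: B_{4}/(4)! × [f^{(3)}(20) − f^{(3)}(4)] = −1/720 × (960000 − 7680.00) = -1322.67.
After k=2: 2.16455e+08.
k=3: B_{6}/(6)! × [f^{(5)}(20) − f^{(5)}(4)] = 1/30240 × (14400.0 − 2880.00) = 0.380952.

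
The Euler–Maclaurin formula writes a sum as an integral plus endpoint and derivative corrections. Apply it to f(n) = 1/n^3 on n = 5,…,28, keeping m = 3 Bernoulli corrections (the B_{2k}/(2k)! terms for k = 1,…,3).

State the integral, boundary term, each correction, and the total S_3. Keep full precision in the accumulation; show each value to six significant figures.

∫_5^28 1/x^3 dx evaluates to 0.0193622.
½[f(5) + f(28)] = ½[0.00800000 + 4.55539e-05] = 0.00402278.
So far: 0.0233850.
k=1: B_{2}/(2)! × [f^{(1)}(28) − f^{(1)}(5)] = 1/12 × (-4.88078e-06 − (-0.00480000)) = 0.000399593.
Running total after k=1: 0.0237846.
k=2: B_{4}/(4)! × [f^{(3)}(28) − f^{(3)}(5)] = −1/720 × (-1.24510e-07 − (-0.00384000)) = -5.33316e-06.
Running total after k=2: 0.0237793.
k=3: B_{6}/(6)! × [f^{(5)}(28) − f^{(5)}(5)] = 1/30240 × (-6.67016e-09 − (-0.00645120)) = 2.13333e-07.

S_3 ≈ 0.0237795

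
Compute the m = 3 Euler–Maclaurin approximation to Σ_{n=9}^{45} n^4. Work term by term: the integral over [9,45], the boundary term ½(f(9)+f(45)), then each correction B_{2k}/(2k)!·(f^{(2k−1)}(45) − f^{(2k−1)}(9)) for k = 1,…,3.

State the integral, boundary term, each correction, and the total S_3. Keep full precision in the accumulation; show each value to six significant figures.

Integral: ∫_9^45 x^4 dx = 3.68938e+07.
½[f(9) + f(45)] = ½[6561.00 + 4.10062e+06] = 2.05359e+06.
Integral + boundary = 3.89474e+07.
Correction k=1: B_{2}/2! · (f^{(1)}(45) − f^{(1)}(9)) = 1/12 · (364500 − 2916.00) = 30132.0.
Partial sum through k=1: 3.89775e+07.
Correction k=2: B_{4}/4! · (f^{(3)}(45) − f^{(3)}(9)) = −1/720 · (1080.00 − 216.000) = -1.20000.
Partial sum through k=2: 3.89775e+07.
Correction k=3: B_{6}/6! · (f^{(5)}(45) − f^{(5)}(9)) = 1/30240 · (0.00000 − 0.00000) = 0.00000.

S_3 ≈ 3.89775e+07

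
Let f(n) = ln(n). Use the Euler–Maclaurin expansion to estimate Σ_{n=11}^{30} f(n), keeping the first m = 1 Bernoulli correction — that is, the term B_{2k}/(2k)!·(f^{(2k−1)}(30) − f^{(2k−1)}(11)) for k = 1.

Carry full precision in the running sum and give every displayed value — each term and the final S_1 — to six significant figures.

Integral: ∫_11^30 ln(x) dx = 56.6591.
Boundary: ½(f(11) + f(30)) = ½(2.39790 + 3.40120) = 2.89955.
So far: 59.5586.
Correction k=1: B_{2}/2! · (f^{(1)}(30) − f^{(1)}(11)) = 1/12 · (0.0333333 − 0.0909091) = -0.00479798.

S_1 ≈ 59.5538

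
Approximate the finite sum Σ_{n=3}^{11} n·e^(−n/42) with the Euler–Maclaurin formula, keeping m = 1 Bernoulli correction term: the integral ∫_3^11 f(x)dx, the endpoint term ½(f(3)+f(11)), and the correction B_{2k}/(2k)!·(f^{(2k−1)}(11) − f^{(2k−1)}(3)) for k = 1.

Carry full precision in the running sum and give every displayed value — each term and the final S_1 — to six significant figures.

Integral: ∫_3^11 x·e^(−x/42) dx = 46.6140.
Boundary: ½(f(3) + f(11)) = ½(2.79319 + 8.46543) = 5.62931.
So far: 52.2433.
Correction k=1: B_{2}/2! · (f^{(1)}(11) − f^{(1)}(3)) = 1/12 · (0.568027 − 0.864558) = -0.0247110.

S_1 ≈ 52.2186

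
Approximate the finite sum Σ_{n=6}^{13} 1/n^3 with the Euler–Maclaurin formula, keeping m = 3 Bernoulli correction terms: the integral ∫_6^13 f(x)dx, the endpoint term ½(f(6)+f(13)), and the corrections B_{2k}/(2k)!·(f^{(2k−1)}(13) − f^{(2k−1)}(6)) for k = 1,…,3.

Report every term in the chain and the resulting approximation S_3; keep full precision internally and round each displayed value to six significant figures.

Integral: ∫_6^13 1/x^3 dx = 0.0109303.
Endpoint term: (f(6) + f(13))/2 = (0.00462963 + 0.000455166)/2 = 0.00254240.
So far: 0.0134727.
Order-1 term: 1/12 · (-0.000105038 − (-0.00231481)) = 0.000184148.
Running total after k=1: 0.0136569.
Order-2 term: −1/720 · (-1.24306e-05 − (-0.00128601)) = -1.76886e-06.
Running total after k=2: 0.0136551.
Order-3 term: 1/30240 · (-3.08925e-06 − (-0.00150034)) = 4.95124e-08.

S_3 ≈ 0.0136551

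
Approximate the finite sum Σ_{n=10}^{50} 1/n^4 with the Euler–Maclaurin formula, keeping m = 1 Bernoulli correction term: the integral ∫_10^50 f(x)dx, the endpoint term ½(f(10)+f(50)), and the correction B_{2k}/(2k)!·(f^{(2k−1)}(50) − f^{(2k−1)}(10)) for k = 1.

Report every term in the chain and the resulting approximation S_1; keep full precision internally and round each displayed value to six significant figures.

S_1 ≈ 0.000384079

∫_10^50 1/x^4 dx evaluates to 0.000330667.
Boundary: ½(f(10) + f(50)) = ½(0.000100000 + 1.60000e-07) = 5.00800e-05.
Running total after boundary: 0.000380747.
Correction k=1: B_{2}/2! · (f^{(1)}(50) − f^{(1)}(10)) = 1/12 · (-1.28000e-08 − (-4.00000e-05)) = 3.33227e-06.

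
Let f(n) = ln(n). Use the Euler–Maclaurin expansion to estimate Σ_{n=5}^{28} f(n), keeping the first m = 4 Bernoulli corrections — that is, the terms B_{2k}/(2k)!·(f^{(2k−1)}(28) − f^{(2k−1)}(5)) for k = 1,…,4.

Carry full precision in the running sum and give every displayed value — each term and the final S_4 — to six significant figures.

S_4 ≈ 64.7117

Integral: ∫_5^28 ln(x) dx = 62.2545.
Boundary: ½(f(5) + f(28)) = ½(1.60944 + 3.33220) = 2.47082.
Integral + boundary = 64.7254.
k=1: B_{2}/(2)! × [f^{(1)}(28) − f^{(1)}(5)] = 1/12 × (0.0357143 − 0.200000) = -0.0136905.
After k=1: 64.7117.
k=2: B_{4}/(4)! × [f^{(3)}(28) − f^{(3)}(5)] = −1/720 × (9.11079e-05 − 0.0160000) = 2.20957e-05.
After k=2: 64.7117.
k=3: B_{6}/(6)! × [f^{(5)}(28) − f^{(5)}(5)] = 1/30240 × (1.39451e-06 − 0.00768000) = -2.53922e-07.
After k=3: 64.7117.
k=4: B_{8}/(8)! × [f^{(7)}(28) − f^{(7)}(5)] = −1/1209600 × (5.33613e-08 − 0.00921600) = 7.61900e-09.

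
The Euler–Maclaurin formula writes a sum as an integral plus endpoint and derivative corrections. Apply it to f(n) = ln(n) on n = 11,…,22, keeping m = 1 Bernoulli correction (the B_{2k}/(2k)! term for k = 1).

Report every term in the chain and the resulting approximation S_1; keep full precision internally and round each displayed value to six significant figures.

The integral term ∫_11^22 ln(x) dx = 30.6261.
½[f(11) + f(22)] = ½[2.39790 + 3.09104] = 2.74447.
Running total after boundary: 33.3706.
Order-1 term: 1/12 · (0.0454545 − 0.0909091) = -0.00378788.

S_1 ≈ 33.3668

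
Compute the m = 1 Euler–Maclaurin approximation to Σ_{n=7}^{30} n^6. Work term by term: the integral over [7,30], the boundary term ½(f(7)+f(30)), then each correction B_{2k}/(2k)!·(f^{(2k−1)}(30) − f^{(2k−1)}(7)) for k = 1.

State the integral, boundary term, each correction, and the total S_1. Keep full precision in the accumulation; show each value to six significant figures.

∫_7^30 x^6 dx evaluates to 3.12417e+09.
Endpoint term: (f(7) + f(30))/2 = (117649 + 7.29000e+08)/2 = 3.64559e+08.
So far: 3.48873e+09.
Correction k=1: B_{2}/2! · (f^{(1)}(30) − f^{(1)}(7)) = 1/12 · (1.45800e+08 − 100842) = 1.21416e+07.

S_1 ≈ 3.50087e+09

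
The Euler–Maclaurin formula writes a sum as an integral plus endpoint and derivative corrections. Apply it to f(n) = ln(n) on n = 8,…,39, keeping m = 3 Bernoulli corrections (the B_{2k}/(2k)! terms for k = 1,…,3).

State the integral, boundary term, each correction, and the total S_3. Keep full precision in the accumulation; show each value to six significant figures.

Integral: ∫_8^39 ln(x) dx = 95.2434.
½[f(8) + f(39)] = ½[2.07944 + 3.66356] = 2.87150.
Integral + boundary = 98.1149.
Correction k=1: B_{2}/2! · (f^{(1)}(39) − f^{(1)}(8)) = 1/12 · (0.0256410 − 0.125000) = -0.00827991.
Running total after k=1: 98.1066.
Correction k=2: B_{4}/4! · (f^{(3)}(39) − f^{(3)}(8)) = −1/720 · (3.37160e-05 − 0.00390625) = 5.37852e-06.
Running total after k=2: 98.1066.
Correction k=3: B_{6}/6! · (f^{(5)}(39) − f^{(5)}(8)) = 1/30240 · (2.66004e-07 − 0.000732422) = -2.42115e-08.

S_3 ≈ 98.1066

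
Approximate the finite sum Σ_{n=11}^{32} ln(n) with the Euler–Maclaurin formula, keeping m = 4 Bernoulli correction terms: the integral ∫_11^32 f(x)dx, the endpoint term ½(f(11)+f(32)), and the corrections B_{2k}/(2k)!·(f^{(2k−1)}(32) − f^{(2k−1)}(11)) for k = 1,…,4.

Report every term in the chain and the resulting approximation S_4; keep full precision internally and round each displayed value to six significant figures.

∫_11^32 ln(x) dx evaluates to 63.5267.
Boundary: ½(f(11) + f(32)) = ½(2.39790 + 3.46574) = 2.93182.
Running total after boundary: 66.4585.
Order-1 term: 1/12 · (0.0312500 − 0.0909091) = -0.00497159.
Partial sum through k=1: 66.4535.
Order-2 term: −1/720 · (6.10352e-05 − 0.00150263) = 2.00221e-06.
Partial sum through k=2: 66.4535.
Order-3 term: 1/30240 · (7.15256e-07 − 0.000149021) = -4.90429e-09.
Partial sum through k=3: 66.4535.
Order-4 term: −1/1209600 · (2.09548e-08 − 3.69474e-05) = 3.05278e-11.

S_4 ≈ 66.4535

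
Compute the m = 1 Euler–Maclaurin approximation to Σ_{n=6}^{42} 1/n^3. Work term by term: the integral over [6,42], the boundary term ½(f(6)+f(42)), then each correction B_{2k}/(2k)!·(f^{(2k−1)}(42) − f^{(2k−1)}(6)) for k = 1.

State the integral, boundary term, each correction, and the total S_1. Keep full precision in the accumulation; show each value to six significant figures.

S_1 ≈ 0.0161198

∫_6^42 1/x^3 dx evaluates to 0.0136054.
Endpoint term: (f(6) + f(42))/2 = (0.00462963 + 1.34975e-05)/2 = 0.00232156.
Running total after boundary: 0.0159270.
Correction k=1: B_{2}/2! · (f^{(1)}(42) − f^{(1)}(6)) = 1/12 · (-9.64104e-07 − (-0.00231481)) = 0.000192821.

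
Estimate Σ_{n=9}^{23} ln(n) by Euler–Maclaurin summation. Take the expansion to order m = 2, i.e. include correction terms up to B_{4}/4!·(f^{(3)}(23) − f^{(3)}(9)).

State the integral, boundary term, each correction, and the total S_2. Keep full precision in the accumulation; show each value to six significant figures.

Integral: ∫_9^23 ln(x) dx = 38.3413.
Endpoint term: (f(9) + f(23))/2 = (2.19722 + 3.13549)/2 = 2.66636.
Running total after boundary: 41.0077.
Correction k=1: B_{2}/2! · (f^{(1)}(23) − f^{(1)}(9)) = 1/12 · (0.0434783 − 0.111111) = -0.00563607.
After k=1: 41.0021.
Correction k=2: B_{4}/4! · (f^{(3)}(23) − f^{(3)}(9)) = −1/720 · (0.000164379 − 0.00274348) = 3.58209e-06.

S_2 ≈ 41.0021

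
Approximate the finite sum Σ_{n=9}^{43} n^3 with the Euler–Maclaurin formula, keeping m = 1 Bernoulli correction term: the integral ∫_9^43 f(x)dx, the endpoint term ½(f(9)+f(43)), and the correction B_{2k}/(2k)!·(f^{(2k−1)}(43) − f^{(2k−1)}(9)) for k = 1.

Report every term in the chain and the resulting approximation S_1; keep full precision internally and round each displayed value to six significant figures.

S_1 ≈ 893620

The integral term ∫_9^43 x^3 dx = 853060.
½[f(9) + f(43)] = ½[729.000 + 79507.0] = 40118.0.
So far: 893178.
Order-1 term: 1/12 · (5547.00 − 243.000) = 442.000.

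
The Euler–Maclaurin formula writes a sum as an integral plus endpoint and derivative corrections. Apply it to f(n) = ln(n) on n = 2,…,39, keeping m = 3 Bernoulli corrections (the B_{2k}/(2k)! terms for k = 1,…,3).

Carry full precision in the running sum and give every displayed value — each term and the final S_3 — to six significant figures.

S_3 ≈ 106.632

∫_2^39 ln(x) dx evaluates to 104.493.
Endpoint term: (f(2) + f(39))/2 = (0.693147 + 3.66356)/2 = 2.17835.
Integral + boundary = 106.671.
Order-1 term: 1/12 · (0.0256410 − 0.500000) = -0.0395299.
Partial sum through k=1: 106.631.
Order-2 term: −1/720 · (3.37160e-05 − 0.250000) = 0.000347175.
Partial sum through k=2: 106.632.
Order-3 term: 1/30240 · (2.66004e-07 − 0.750000) = -2.48016e-05.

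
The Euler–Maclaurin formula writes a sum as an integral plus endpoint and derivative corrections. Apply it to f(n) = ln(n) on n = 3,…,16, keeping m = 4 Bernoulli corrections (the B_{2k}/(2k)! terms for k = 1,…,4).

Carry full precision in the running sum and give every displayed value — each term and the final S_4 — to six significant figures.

Integral: ∫_3^16 ln(x) dx = 28.0656.
Boundary: ½(f(3) + f(16)) = ½(1.09861 + 2.77259) = 1.93560.
So far: 30.0012.
Correction k=1: B_{2}/2! · (f^{(1)}(16) − f^{(1)}(3)) = 1/12 · (0.0625000 − 0.333333) = -0.0225694.
After k=1: 29.9786.
Correction k=2: B_{4}/4! · (f^{(3)}(16) − f^{(3)}(3)) = −1/720 · (0.000488281 − 0.0740741) = 0.000102202.
After k=2: 29.9787.
Correction k=3: B_{6}/6! · (f^{(5)}(16) − f^{(5)}(3)) = 1/30240 · (2.28882e-05 − 0.0987654) = -3.26530e-06.
After k=3: 29.9787.
Correction k=4: B_{8}/8! · (f^{(7)}(16) − f^{(7)}(3)) = −1/1209600 · (2.68221e-06 − 0.329218) = 2.72169e-07.

S_4 ≈ 29.9787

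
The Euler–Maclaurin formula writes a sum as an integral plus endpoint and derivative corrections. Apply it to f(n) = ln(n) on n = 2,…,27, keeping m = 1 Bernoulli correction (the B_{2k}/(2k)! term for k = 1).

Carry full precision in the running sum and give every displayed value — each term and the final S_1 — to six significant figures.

∫_2^27 ln(x) dx evaluates to 62.6013.
½[f(2) + f(27)] = ½[0.693147 + 3.29584] = 1.99449.
Integral + boundary = 64.5958.
Order-1 term: 1/12 · (0.0370370 − 0.500000) = -0.0385802.

S_1 ≈ 64.5572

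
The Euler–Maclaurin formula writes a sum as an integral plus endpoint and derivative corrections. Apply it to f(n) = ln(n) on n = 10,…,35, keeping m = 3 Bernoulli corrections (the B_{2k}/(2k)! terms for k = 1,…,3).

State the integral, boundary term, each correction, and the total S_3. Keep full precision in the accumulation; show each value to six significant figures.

S_3 ≈ 79.3343

The integral term ∫_10^35 ln(x) dx = 76.4113.
Endpoint term: (f(10) + f(35))/2 = (2.30259 + 3.55535)/2 = 2.92897.
Integral + boundary = 79.3403.
Order-1 term: 1/12 · (0.0285714 − 0.100000) = -0.00595238.
Partial sum through k=1: 79.3343.
Order-2 term: −1/720 · (4.66472e-05 − 0.00200000) = 2.71299e-06.
Partial sum through k=2: 79.3343.
Order-3 term: 1/30240 · (4.56952e-07 − 0.000240000) = -7.92140e-09.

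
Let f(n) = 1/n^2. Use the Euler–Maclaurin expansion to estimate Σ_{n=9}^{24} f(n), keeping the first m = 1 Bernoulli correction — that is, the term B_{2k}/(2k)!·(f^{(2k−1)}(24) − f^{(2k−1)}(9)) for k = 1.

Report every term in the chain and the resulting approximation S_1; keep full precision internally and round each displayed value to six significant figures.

The integral term ∫_9^24 1/x^2 dx = 0.0694444.
Endpoint term: (f(9) + f(24))/2 = (0.0123457 + 0.00173611)/2 = 0.00704090.
So far: 0.0764853.
Correction k=1: B_{2}/2! · (f^{(1)}(24) − f^{(1)}(9)) = 1/12 · (-0.000144676 − (-0.00274348)) = 0.000216567.

S_1 ≈ 0.0767019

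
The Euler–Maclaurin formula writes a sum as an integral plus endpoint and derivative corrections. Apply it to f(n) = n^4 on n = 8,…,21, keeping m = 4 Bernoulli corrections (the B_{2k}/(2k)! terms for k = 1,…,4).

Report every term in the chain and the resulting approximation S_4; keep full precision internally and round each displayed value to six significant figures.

The integral term ∫_8^21 x^4 dx = 810267.
½[f(8) + f(21)] = ½[4096.00 + 194481] = 99288.5.
So far: 909555.
Correction k=1: B_{2}/2! · (f^{(1)}(21) − f^{(1)}(8)) = 1/12 · (37044.0 − 2048.00) = 2916.33.
Running total after k=1: 912471.
Correction k=2: B_{4}/4! · (f^{(3)}(21) − f^{(3)}(8)) = −1/720 · (504.000 − 192.000) = -0.433333.
Running total after k=2: 912471.
Correction k=3: B_{6}/6! · (f^{(5)}(21) − f^{(5)}(8)) = 1/30240 · (0.00000 − 0.00000) = 0.00000.
Running total after k=3: 912471.
Correction k=4: B_{8}/8! · (f^{(7)}(21) − f^{(7)}(8)) = −1/1209600 · (0.00000 − 0.00000) = 0.00000.

S_4 ≈ 912471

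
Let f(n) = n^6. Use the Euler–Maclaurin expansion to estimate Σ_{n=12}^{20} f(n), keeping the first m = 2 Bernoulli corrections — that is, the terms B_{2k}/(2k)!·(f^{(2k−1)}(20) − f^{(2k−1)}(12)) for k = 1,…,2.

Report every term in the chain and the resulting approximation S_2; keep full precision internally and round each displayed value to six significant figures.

S_2 ≈ 2.12706e+08

The integral term ∫_12^20 x^6 dx = 1.77738e+08.
½[f(12) + f(20)] = ½[2.98598e+06 + 6.40000e+07] = 3.34930e+07.
Running total after boundary: 2.11231e+08.
Order-1 term: 1/12 · (1.92000e+07 − 1.49299e+06) = 1.47558e+06.
Partial sum through k=1: 2.12707e+08.
Order-2 term: −1/720 · (960000 − 207360) = -1045.33.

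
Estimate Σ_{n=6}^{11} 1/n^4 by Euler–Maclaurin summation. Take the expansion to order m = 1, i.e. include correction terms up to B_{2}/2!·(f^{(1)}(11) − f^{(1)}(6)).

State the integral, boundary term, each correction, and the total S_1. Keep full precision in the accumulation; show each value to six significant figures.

∫_6^11 1/x^4 dx evaluates to 0.00129277.
Endpoint term: (f(6) + f(11))/2 = (0.000771605 + 6.83013e-05)/2 = 0.000419953.
So far: 0.00171272.
k=1: B_{2}/(2)! × [f^{(1)}(11) − f^{(1)}(6)] = 1/12 × (-2.48369e-05 − (-0.000514403)) = 4.07972e-05.

S_1 ≈ 0.00175352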